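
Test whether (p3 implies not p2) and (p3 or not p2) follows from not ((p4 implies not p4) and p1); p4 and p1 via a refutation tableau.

No

Initial set: {not ((p4 implies not p4) and p1); (p4 and p1); not ((p3 implies not p2) and (p3 or not p2))}.
(p4 and p1): α-rule — add p4, p1.
not ((p4 implies not p4) and p1): β-rule — branch into not (p4 implies not p4)  //  not p1.
  branch 1 (add not (p4 implies not p4)):
    not (p4 implies not p4): α-rule — add p4, not not p4.
    not ((p3 implies not p2) and (p3 or not p2)): β-rule — branch into not (p3 implies not p2)  //  not (p3 or not p2).
      branch 1.1 (add not (p3 implies not p2)):
        not (p3 implies not p2): α-rule — add p3, not not p2.
        ○ open, literals {p1=1, p2=1, p3=1, p4=1}.
      branch 1.2 (add not (p3 or not p2)):
        not (p3 or not p2): α-rule — add not p3, not not p2.
        ○ open, literals {p1=1, p2=1, p3=0, p4=1}.
  branch 2 (add not p1):
    × closes — contains both p1 and not p1.
1 branch closed, 2 open.
An open branch gives a countermodel: p1=1, p2=1, p3=1, p4=1 (unmentioned atoms arbitrary); the premises hold there but the conclusion fails.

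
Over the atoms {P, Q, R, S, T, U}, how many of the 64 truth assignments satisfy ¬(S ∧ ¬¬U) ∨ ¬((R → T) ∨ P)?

50

Initial set: {(¬(S ∧ ¬¬U) ∨ ¬((R → T) ∨ P))}.
(¬(S ∧ ¬¬U) ∨ ¬((R → T) ∨ P)): β-rule — branch into ¬(S ∧ ¬¬U)  //  ¬((R → T) ∨ P).
  branch 1 (add ¬(S ∧ ¬¬U)):
    ¬(S ∧ ¬¬U): β-rule — branch into ¬S  //  ¬¬¬U.
      branch 1.1 (add ¬S):
        ○ open, literals {S=F}.
      branch 1.2 (add ¬¬¬U):
        ¬¬¬U: drop double negation, giving ¬U.
        ○ open, literals {U=F}.
  branch 2 (add ¬((R → T) ∨ P)):
    ¬((R → T) ∨ P): α-rule — add ¬(R → T), ¬P.
    ¬(R → T): α-rule — add R, ¬T.
    ○ open, literals {P=F, R=T, T=F}.
0 branches closed, 3 open.
Each open branch fixes some atoms; the unmentioned ones are free. Counting distinct full assignments: branch {S=F} (P, Q, R, T, U) contributes 32 new; branch {U=F} (P, Q, R, S, T) contributes 16 new; branch {P=F, R=T, T=F} (Q, S, U) contributes 2 new. Total: 50.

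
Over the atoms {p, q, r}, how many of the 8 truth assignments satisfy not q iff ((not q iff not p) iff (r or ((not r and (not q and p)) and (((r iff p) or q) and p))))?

Initial set: {(not q iff ((not q iff not p) iff (r or ((not r and (not q and p)) and (((r iff p) or q) and p)))))}.
(not q iff ((not q iff not p) iff (r or ((not r and (not q and p)) and (((r iff p) or q) and p))))): β-rule — branch into not q, ((not q iff not p) iff (r or ((not r and (not q and p)) and (((r iff p) or q) and p))))  //  not not q, not ((not q iff not p) iff (r or ((not r and (not q and p)) and (((r iff p) or q) and p)))).
  branch 1 (add not q, ((not q iff not p) iff (r or ((not r and (not q and p)) and (((r iff p) or q) and p))))):
    ((not q iff not p) iff (r or ((not r and (not q and p)) and (((r iff p) or q) and p)))): β-rule — branch into (not q iff not p), (r or ((not r and (not q and p)) and (((r iff p) or q) and p)))  //  not (not q iff not p), not (r or ((not r and (not q and p)) and (((r iff p) or q) and p))).
      branch 1.1 (add (not q iff not p), (r or ((not r and (not q and p)) and (((r iff p) or q) and p)))):
        (not q iff not p): β-rule — branch into not q, not p  //  not not q, not not p.
          branch 1.1.1 (add not q, not p):
            (r or ((not r and (not q and p)) and (((r iff p) or q) and p))): β-rule — branch into r  //  ((not r and (not q and p)) and (((r iff p) or q) and p)).
              branch 1.1.1.1 (add r):
                ○ open, literals {p=0, q=0, r=1}.
              branch 1.1.1.2 (add ((not r and (not q and p)) and (((r iff p) or q) and p))):
                ((not r and (not q and p)) and (((r iff p) or q) and p)): α-rule — add (not r and (not q and p)), (((r iff p) or q) and p).
                (not r and (not q and p)): α-rule — add not r, (not q and p).
                (((r iff p) or q) and p): α-rule — add ((r iff p) or q), p.
                × closes — contains both p and not p.
          branch 1.1.2 (add not not q, not not p):
            × closes — contains both q and not q.
      branch 1.2 (add not (not q iff not p), not (r or ((not r and (not q and p)) and (((r iff p) or q) and p)))):
        not (r or ((not r and (not q and p)) and (((r iff p) or q) and p))): α-rule — add not r, not ((not r and (not q and p)) and (((r iff p) or q) and p)).
        not (not q iff not p): β-rule — branch into not q, not not p  //  not not q, not p.
          branch 1.2.1 (add not q, not not p):
            not ((not r and (not q and p)) and (((r iff p) or q) and p)): β-rule — branch into not (not r and (not q and p))  //  not (((r iff p) or q) and p).
              branch 1.2.1.1 (add not (not r and (not q and p))):
                not (not r and (not q and p)): β-rule — branch into not not r  //  not (not q and p).
                  branch 1.2.1.1.1 (add not not r):
                    × closes — contains both r and not r.
                  branch 1.2.1.1.2 (add not (not q and p)):
                    not (not q and p): β-rule — branch into not not q  //  not p.
                      branch 1.2.1.1.2.1 (add not not q):
                        × closes — contains both q and not q.
                      branch 1.2.1.1.2.2 (add not p):
                        × closes — contains both p and not p.
              branch 1.2.1.2 (add not (((r iff p) or q) and p)):
                not (((r iff p) or q) and p): β-rule — branch into not ((r iff p) or q)  //  not p.
                  branch 1.2.1.2.1 (add not ((r iff p) or q)):
                    not ((r iff p) or q): α-rule — add not (r iff p), not q.
                    not (r iff p): β-rule — branch into r, not p  //  not r, p.
                      branch 1.2.1.2.1.1 (add r, not p):
                        × closes — contains both r and not r.
                      branch 1.2.1.2.1.2 (add not r, p):
                        ○ open, literals {p=1, q=0, r=0}.
                  branch 1.2.1.2.2 (add not p):
                    × closes — contains both p and not p.
          branch 1.2.2 (add not not q, not p):
            × closes — contains both q and not q.
  branch 2 (add not not q, not ((not q iff not p) iff (r or ((not r and (not q and p)) and (((r iff p) or q) and p))))):
    not ((not q iff not p) iff (r or ((not r and (not q and p)) and (((r iff p) or q) and p)))): β-rule — branch into (not q iff not p), not (r or ((not r and (not q and p)) and (((r iff p) or q) and p)))  //  not (not q iff not p), (r or ((not r and (not q and p)) and (((r iff p) or q) and p))).
      branch 2.1 (add (not q iff not p), not (r or ((not r and (not q and p)) and (((r iff p) or q) and p)))):
        not (r or ((not r and (not q and p)) and (((r iff p) or q) and p))): α-rule — add not r, not ((not r and (not q and p)) and (((r iff p) or q) and p)).
        (not q iff not p): β-rule — branch into not q, not p  //  not not q, not not p.
          branch 2.1.1 (add not q, not p):
            × closes — contains both q and not q.
          branch 2.1.2 (add not not q, not not p):
            not ((not r and (not q and p)) and (((r iff p) or q) and p)): β-rule — branch into not (not r and (not q and p))  //  not (((r iff p) or q) and p).
              branch 2.1.2.1 (add not (not r and (not q and p))):
                not (not r and (not q and p)): β-rule — branch into not not r  //  not (not q and p).
                  branch 2.1.2.1.1 (add not not r):
                    × closes — contains both r and not r.
                  branch 2.1.2.1.2 (add not (not q and p)):
                    not (not q and p): β-rule — branch into not not q  //  not p.
                      branch 2.1.2.1.2.1 (add not not q):
                        ○ open, literals {p=1, q=1, r=0}.
                      branch 2.1.2.1.2.2 (add not p):
                        × closes — contains both p and not p.
              branch 2.1.2.2 (add not (((r iff p) or q) and p)):
                not (((r iff p) or q) and p): β-rule — branch into not ((r iff p) or q)  //  not p.
                  branch 2.1.2.2.1 (add not ((r iff p) or q)):
                    not ((r iff p) or q): α-rule — add not (r iff p), not q.
                    × closes — contains both q and not q.
                  branch 2.1.2.2.2 (add not p):
                    × closes — contains both p and not p.
      branch 2.2 (add not (not q iff not p), (r or ((not r and (not q and p)) and (((r iff p) or q) and p)))):
        not (not q iff not p): β-rule — branch into not q, not not p  //  not not q, not p.
          branch 2.2.1 (add not q, not not p):
            × closes — contains both q and not q.
          branch 2.2.2 (add not not q, not p):
            (r or ((not r and (not q and p)) and (((r iff p) or q) and p))): β-rule — branch into r  //  ((not r and (not q and p)) and (((r iff p) or q) and p)).
              branch 2.2.2.1 (add r):
                ○ open, literals {p=0, q=1, r=1}.
              branch 2.2.2.2 (add ((not r and (not q and p)) and (((r iff p) or q) and p))):
                ((not r and (not q and p)) and (((r iff p) or q) and p)): α-rule — add (not r and (not q and p)), (((r iff p) or q) and p).
                (not r and (not q and p)): α-rule — add not r, (not q and p).
                (((r iff p) or q) and p): α-rule — add ((r iff p) or q), p.
                × closes — contains both p and not p.
15 branches closed, 4 open.
Each open branch fixes some atoms; the unmentioned ones are free. Counting distinct full assignments: branch {p=0, q=0, r=1} (none free) contributes 1 new; branch {p=1, q=0, r=0} (none free) contributes 1 new; branch {p=1, q=1, r=0} (none free) contributes 1 new; branch {p=0, q=1, r=1} (none free) contributes 1 new. Total: 4.

4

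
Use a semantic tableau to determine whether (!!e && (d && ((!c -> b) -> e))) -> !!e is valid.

Valid

Assume the negation and expand:
Initial set: {!((!!e && (d && ((!c -> b) -> e))) -> !!e)}.
!((!!e && (d && ((!c -> b) -> e))) -> !!e): α-rule — add (!!e && (d && ((!c -> b) -> e))), !!!e.
(!!e && (d && ((!c -> b) -> e))): α-rule — add !!e, (d && ((!c -> b) -> e)).
!!!e: drop double negation, giving !e.
!!e: drop double negation, giving e.
× closes — contains both e and !e.
All 1 branch closes.
Every branch closed, so the negation is unsatisfiable and the formula is valid.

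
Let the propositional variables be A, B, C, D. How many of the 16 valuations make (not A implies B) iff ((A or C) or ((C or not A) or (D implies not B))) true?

12

Initial set: {T ((not A implies B) iff ((A or C) or ((C or not A) or (D implies not B))))}.
T ((not A implies B) iff ((A or C) or ((C or not A) or (D implies not B)))): β-rule — branch into T (not A implies B), T ((A or C) or ((C or not A) or (D implies not B)))  //  F (not A implies B), F ((A or C) or ((C or not A) or (D implies not B))).
  branch 1 (add T (not A implies B), T ((A or C) or ((C or not A) or (D implies not B)))):
    T (not A implies B): β-rule — branch into F not A  //  T B.
      branch 1.1 (add F not A):
        T ((A or C) or ((C or not A) or (D implies not B))): β-rule — branch into T (A or C)  //  T ((C or not A) or (D implies not B)).
          branch 1.1.1 (add T (A or C)):
            T (A or C): β-rule — branch into T A  //  T C.
              branch 1.1.1.1 (add T A):
                ○ open, literals {A=true}.
              branch 1.1.1.2 (add T C):
                ○ open, literals {A=true, C=true}.
          branch 1.1.2 (add T ((C or not A) or (D implies not B))):
            T ((C or not A) or (D implies not B)): β-rule — branch into T (C or not A)  //  T (D implies not B).
              branch 1.1.2.1 (add T (C or not A)):
                T (C or not A): β-rule — branch into T C  //  T not A.
                  branch 1.1.2.1.1 (add T C):
                    ○ open, literals {A=true, C=true}.
                  branch 1.1.2.1.2 (add T not A):
                    × closes — contains both A and not A.
              branch 1.1.2.2 (add T (D implies not B)):
                T (D implies not B): β-rule — branch into F D  //  T not B.
                  branch 1.1.2.2.1 (add F D):
                    ○ open, literals {A=true, D=false}.
                  branch 1.1.2.2.2 (add T not B):
                    ○ open, literals {A=true, B=false}.
      branch 1.2 (add T B):
        T ((A or C) or ((C or not A) or (D implies not B))): β-rule — branch into T (A or C)  //  T ((C or not A) or (D implies not B)).
          branch 1.2.1 (add T (A or C)):
            T (A or C): β-rule — branch into T A  //  T C.
              branch 1.2.1.1 (add T A):
                ○ open, literals {A=true, B=true}.
              branch 1.2.1.2 (add T C):
                ○ open, literals {B=true, C=true}.
          branch 1.2.2 (add T ((C or not A) or (D implies not B))):
            T ((C or not A) or (D implies not B)): β-rule — branch into T (C or not A)  //  T (D implies not B).
              branch 1.2.2.1 (add T (C or not A)):
                T (C or not A): β-rule — branch into T C  //  T not A.
                  branch 1.2.2.1.1 (add T C):
                    ○ open, literals {B=true, C=true}.
                  branch 1.2.2.1.2 (add T not A):
                    ○ open, literals {A=false, B=true}.
              branch 1.2.2.2 (add T (D implies not B)):
                T (D implies not B): β-rule — branch into F D  //  T not B.
                  branch 1.2.2.2.1 (add F D):
                    ○ open, literals {B=true, D=false}.
                  branch 1.2.2.2.2 (add T not B):
                    × closes — contains both B and not B.
  branch 2 (add F (not A implies B), F ((A or C) or ((C or not A) or (D implies not B)))):
    F (not A implies B): α-rule — add T not A, F B.
    F ((A or C) or ((C or not A) or (D implies not B))): α-rule — add F (A or C), F ((C or not A) or (D implies not B)).
    F (A or C): α-rule — add F A, F C.
    F ((C or not A) or (D implies not B)): α-rule — add F (C or not A), F (D implies not B).
    F (C or not A): α-rule — add F C, F not A.
    × closes — contains both A and not A.
3 branches closed, 10 open.
Each open branch fixes some atoms; the unmentioned ones are free. Counting distinct full assignments: branch {A=true} (B, C, D) contributes 8 new; branch {A=true, C=true} (B, D) contributes 0 new; branch {A=true, C=true} (B, D) contributes 0 new; branch {A=true, D=false} (B, C) contributes 0 new; branch {A=true, B=false} (C, D) contributes 0 new; branch {A=true, B=true} (C, D) contributes 0 new; branch {B=true, C=true} (A, D) contributes 2 new; branch {B=true, C=true} (A, D) contributes 0 new; branch {A=false, B=true} (C, D) contributes 2 new; branch {B=true, D=false} (A, C) contributes 0 new. Total: 12.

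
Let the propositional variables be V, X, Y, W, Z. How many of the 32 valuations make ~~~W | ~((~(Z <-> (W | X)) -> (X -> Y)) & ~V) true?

Initial set: {T (~~~W | ~((~(Z <-> (W | X)) -> (X -> Y)) & ~V))}.
T (~~~W | ~((~(Z <-> (W | X)) -> (X -> Y)) & ~V)): β-rule — branch into T ~~~W  //  T ~((~(Z <-> (W | X)) -> (X -> Y)) & ~V).
  branch 1 (add T ~~~W):
    T ~~~W: drop double negation, giving T ~W.
    ○ open, literals {W=F}.
  branch 2 (add T ~((~(Z <-> (W | X)) -> (X -> Y)) & ~V)):
    T ~((~(Z <-> (W | X)) -> (X -> Y)) & ~V): β-rule — branch into F (~(Z <-> (W | X)) -> (X -> Y))  //  F ~V.
      branch 2.1 (add F (~(Z <-> (W | X)) -> (X -> Y))):
        F (~(Z <-> (W | X)) -> (X -> Y)): α-rule — add T ~(Z <-> (W | X)), F (X -> Y).
        F (X -> Y): α-rule — add T X, F Y.
        T ~(Z <-> (W | X)): β-rule — branch into T Z, F (W | X)  //  F Z, T (W | X).
          branch 2.1.1 (add T Z, F (W | X)):
            F (W | X): α-rule — add F W, F X.
            × closes — contains both X and ~X.
          branch 2.1.2 (add F Z, T (W | X)):
            T (W | X): β-rule — branch into T W  //  T X.
              branch 2.1.2.1 (add T W):
                ○ open, literals {W=T, X=T, Y=F, Z=F}.
              branch 2.1.2.2 (add T X):
                ○ open, literals {X=T, Y=F, Z=F}.
      branch 2.2 (add F ~V):
        ○ open, literals {V=T}.
1 branch closed, 4 open.
Each open branch fixes some atoms; the unmentioned ones are free. Counting distinct full assignments: branch {W=F} (V, X, Y, Z) contributes 16 new; branch {W=T, X=T, Y=F, Z=F} (V) contributes 2 new; branch {X=T, Y=F, Z=F} (V, W) contributes 0 new; branch {V=T} (X, Y, W, Z) contributes 7 new. Total: 25.

25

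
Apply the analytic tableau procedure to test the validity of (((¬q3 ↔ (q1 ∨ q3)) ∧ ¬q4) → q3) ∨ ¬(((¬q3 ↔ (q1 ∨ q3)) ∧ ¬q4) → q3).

Valid

Assume the negation and expand:
Initial set: {¬((((¬q3 ↔ (q1 ∨ q3)) ∧ ¬q4) → q3) ∨ ¬(((¬q3 ↔ (q1 ∨ q3)) ∧ ¬q4) → q3))}.
¬((((¬q3 ↔ (q1 ∨ q3)) ∧ ¬q4) → q3) ∨ ¬(((¬q3 ↔ (q1 ∨ q3)) ∧ ¬q4) → q3)): α-rule — add ¬(((¬q3 ↔ (q1 ∨ q3)) ∧ ¬q4) → q3), ¬¬(((¬q3 ↔ (q1 ∨ q3)) ∧ ¬q4) → q3).
¬(((¬q3 ↔ (q1 ∨ q3)) ∧ ¬q4) → q3): α-rule — add ((¬q3 ↔ (q1 ∨ q3)) ∧ ¬q4), ¬q3.
((¬q3 ↔ (q1 ∨ q3)) ∧ ¬q4): α-rule — add (¬q3 ↔ (q1 ∨ q3)), ¬q4.
¬¬(((¬q3 ↔ (q1 ∨ q3)) ∧ ¬q4) → q3): β-rule — branch into ¬((¬q3 ↔ (q1 ∨ q3)) ∧ ¬q4)  //  q3.
  branch 1 (add ¬((¬q3 ↔ (q1 ∨ q3)) ∧ ¬q4)):
    (¬q3 ↔ (q1 ∨ q3)): β-rule — branch into ¬q3, (q1 ∨ q3)  //  ¬¬q3, ¬(q1 ∨ q3).
      branch 1.1 (add ¬q3, (q1 ∨ q3)):
        ¬((¬q3 ↔ (q1 ∨ q3)) ∧ ¬q4): β-rule — branch into ¬(¬q3 ↔ (q1 ∨ q3))  //  ¬¬q4.
          branch 1.1.1 (add ¬(¬q3 ↔ (q1 ∨ q3))):
            (q1 ∨ q3): β-rule — branch into q1  //  q3.
              branch 1.1.1.1 (add q1):
                ¬(¬q3 ↔ (q1 ∨ q3)): β-rule — branch into ¬q3, ¬(q1 ∨ q3)  //  ¬¬q3, (q1 ∨ q3).
                  branch 1.1.1.1.1 (add ¬q3, ¬(q1 ∨ q3)):
                    ¬(q1 ∨ q3): α-rule — add ¬q1, ¬q3.
                    × closes — contains both q1 and ¬q1.
                  branch 1.1.1.1.2 (add ¬¬q3, (q1 ∨ q3)):
                    × closes — contains both q3 and ¬q3.
              branch 1.1.1.2 (add q3):
                × closes — contains both q3 and ¬q3.
          branch 1.1.2 (add ¬¬q4):
            × closes — contains both q4 and ¬q4.
      branch 1.2 (add ¬¬q3, ¬(q1 ∨ q3)):
        × closes — contains both q3 and ¬q3.
  branch 2 (add q3):
    × closes — contains both q3 and ¬q3.
All 6 branches close.
Every branch closed, so the negation is unsatisfiable and the formula is valid.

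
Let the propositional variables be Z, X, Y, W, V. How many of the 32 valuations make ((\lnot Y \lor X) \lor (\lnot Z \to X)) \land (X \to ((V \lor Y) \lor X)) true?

28

Initial set: {(((\lnot Y \lor X) \lor (\lnot Z \to X)) \land (X \to ((V \lor Y) \lor X)))}.
(((\lnot Y \lor X) \lor (\lnot Z \to X)) \land (X \to ((V \lor Y) \lor X))): α-rule — add ((\lnot Y \lor X) \lor (\lnot Z \to X)), (X \to ((V \lor Y) \lor X)).
((\lnot Y \lor X) \lor (\lnot Z \to X)): β-rule — branch into (\lnot Y \lor X)  //  (\lnot Z \to X).
  branch 1 (add (\lnot Y \lor X)):
    (X \to ((V \lor Y) \lor X)): β-rule — branch into \lnot X  //  ((V \lor Y) \lor X).
      branch 1.1 (add \lnot X):
        (\lnot Y \lor X): β-rule — branch into \lnot Y  //  X.
          branch 1.1.1 (add \lnot Y):
            ○ open, literals {X=F, Y=F}.
          branch 1.1.2 (add X):
            × closes — contains both X and \lnot X.
      branch 1.2 (add ((V \lor Y) \lor X)):
        (\lnot Y \lor X): β-rule — branch into \lnot Y  //  X.
          branch 1.2.1 (add \lnot Y):
            ((V \lor Y) \lor X): β-rule — branch into (V \lor Y)  //  X.
              branch 1.2.1.1 (add (V \lor Y)):
                (V \lor Y): β-rule — branch into V  //  Y.
                  branch 1.2.1.1.1 (add V):
                    ○ open, literals {V=T, Y=F}.
                  branch 1.2.1.1.2 (add Y):
                    × closes — contains both Y and \lnot Y.
              branch 1.2.1.2 (add X):
                ○ open, literals {X=T, Y=F}.
          branch 1.2.2 (add X):
            ((V \lor Y) \lor X): β-rule — branch into (V \lor Y)  //  X.
              branch 1.2.2.1 (add (V \lor Y)):
                (V \lor Y): β-rule — branch into V  //  Y.
                  branch 1.2.2.1.1 (add V):
                    ○ open, literals {V=T, X=T}.
                  branch 1.2.2.1.2 (add Y):
                    ○ open, literals {X=T, Y=T}.
              branch 1.2.2.2 (add X):
                ○ open, literals {X=T}.
  branch 2 (add (\lnot Z \to X)):
    (X \to ((V \lor Y) \lor X)): β-rule — branch into \lnot X  //  ((V \lor Y) \lor X).
      branch 2.1 (add \lnot X):
        (\lnot Z \to X): β-rule — branch into \lnot \lnot Z  //  X.
          branch 2.1.1 (add \lnot \lnot Z):
            ○ open, literals {X=F, Z=T}.
          branch 2.1.2 (add X):
            × closes — contains both X and \lnot X.
      branch 2.2 (add ((V \lor Y) \lor X)):
        (\lnot Z \to X): β-rule — branch into \lnot \lnot Z  //  X.
          branch 2.2.1 (add \lnot \lnot Z):
            ((V \lor Y) \lor X): β-rule — branch into (V \lor Y)  //  X.
              branch 2.2.1.1 (add (V \lor Y)):
                (V \lor Y): β-rule — branch into V  //  Y.
                  branch 2.2.1.1.1 (add V):
                    ○ open, literals {V=T, Z=T}.
                  branch 2.2.1.1.2 (add Y):
                    ○ open, literals {Y=T, Z=T}.
              branch 2.2.1.2 (add X):
                ○ open, literals {X=T, Z=T}.
          branch 2.2.2 (add X):
            ((V \lor Y) \lor X): β-rule — branch into (V \lor Y)  //  X.
              branch 2.2.2.1 (add (V \lor Y)):
                (V \lor Y): β-rule — branch into V  //  Y.
                  branch 2.2.2.1.1 (add V):
                    ○ open, literals {V=T, X=T}.
                  branch 2.2.2.1.2 (add Y):
                    ○ open, literals {X=T, Y=T}.
              branch 2.2.2.2 (add X):
                ○ open, literals {X=T}.
3 branches closed, 13 open.
Each open branch fixes some atoms; the unmentioned ones are free. Counting distinct full assignments: branch {X=F, Y=F} (Z, W, V) contributes 8 new; branch {V=T, Y=F} (Z, X, W) contributes 4 new; branch {X=T, Y=F} (Z, W, V) contributes 4 new; branch {V=T, X=T} (Z, Y, W) contributes 4 new; branch {X=T, Y=T} (Z, W, V) contributes 4 new; branch {X=T} (Z, Y, W, V) contributes 0 new; branch {X=F, Z=T} (Y, W, V) contributes 4 new; branch {V=T, Z=T} (X, Y, W) contributes 0 new; branch {Y=T, Z=T} (X, W, V) contributes 0 new; branch {X=T, Z=T} (Y, W, V) contributes 0 new; branch {V=T, X=T} (Z, Y, W) contributes 0 new; branch {X=T, Y=T} (Z, W, V) contributes 0 new; branch {X=T} (Z, Y, W, V) contributes 0 new. Total: 28.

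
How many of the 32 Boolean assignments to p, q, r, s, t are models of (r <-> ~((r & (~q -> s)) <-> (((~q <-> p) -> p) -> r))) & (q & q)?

4

Initial set: {((r <-> ~((r & (~q -> s)) <-> (((~q <-> p) -> p) -> r))) & (q & q))}.
((r <-> ~((r & (~q -> s)) <-> (((~q <-> p) -> p) -> r))) & (q & q)): α-rule — add (r <-> ~((r & (~q -> s)) <-> (((~q <-> p) -> p) -> r))), (q & q).
(q & q): α-rule — add q, q.
(r <-> ~((r & (~q -> s)) <-> (((~q <-> p) -> p) -> r))): β-rule — branch into r, ~((r & (~q -> s)) <-> (((~q <-> p) -> p) -> r))  //  ~r, ~~((r & (~q -> s)) <-> (((~q <-> p) -> p) -> r)).
  branch 1 (add r, ~((r & (~q -> s)) <-> (((~q <-> p) -> p) -> r))):
    ~((r & (~q -> s)) <-> (((~q <-> p) -> p) -> r)): β-rule — branch into (r & (~q -> s)), ~(((~q <-> p) -> p) -> r)  //  ~(r & (~q -> s)), (((~q <-> p) -> p) -> r).
      branch 1.1 (add (r & (~q -> s)), ~(((~q <-> p) -> p) -> r)):
        (r & (~q -> s)): α-rule — add r, (~q -> s).
        ~(((~q <-> p) -> p) -> r): α-rule — add ((~q <-> p) -> p), ~r.
        × closes — contains both r and ~r.
      branch 1.2 (add ~(r & (~q -> s)), (((~q <-> p) -> p) -> r)):
        ~(r & (~q -> s)): β-rule — branch into ~r  //  ~(~q -> s).
          branch 1.2.1 (add ~r):
            × closes — contains both r and ~r.
          branch 1.2.2 (add ~(~q -> s)):
            ~(~q -> s): α-rule — add ~q, ~s.
            × closes — contains both q and ~q.
  branch 2 (add ~r, ~~((r & (~q -> s)) <-> (((~q <-> p) -> p) -> r))):
    ~~((r & (~q -> s)) <-> (((~q <-> p) -> p) -> r)): β-rule — branch into (r & (~q -> s)), (((~q <-> p) -> p) -> r)  //  ~(r & (~q -> s)), ~(((~q <-> p) -> p) -> r).
      branch 2.1 (add (r & (~q -> s)), (((~q <-> p) -> p) -> r)):
        (r & (~q -> s)): α-rule — add r, (~q -> s).
        × closes — contains both r and ~r.
      branch 2.2 (add ~(r & (~q -> s)), ~(((~q <-> p) -> p) -> r)):
        ~(((~q <-> p) -> p) -> r): α-rule — add ((~q <-> p) -> p), ~r.
        ~(r & (~q -> s)): β-rule — branch into ~r  //  ~(~q -> s).
          branch 2.2.1 (add ~r):
            ((~q <-> p) -> p): β-rule — branch into ~(~q <-> p)  //  p.
              branch 2.2.1.1 (add ~(~q <-> p)):
                ~(~q <-> p): β-rule — branch into ~q, ~p  //  ~~q, p.
                  branch 2.2.1.1.1 (add ~q, ~p):
                    × closes — contains both q and ~q.
                  branch 2.2.1.1.2 (add ~~q, p):
                    ○ open, literals {p=T, q=T, r=F}.
              branch 2.2.1.2 (add p):
                ○ open, literals {p=T, q=T, r=F}.
          branch 2.2.2 (add ~(~q -> s)):
            ~(~q -> s): α-rule — add ~q, ~s.
            × closes — contains both q and ~q.
6 branches closed, 2 open.
Each open branch fixes some atoms; the unmentioned ones are free. Counting distinct full assignments: branch {p=T, q=T, r=F} (s, t) contributes 4 new; branch {p=T, q=T, r=F} (s, t) contributes 0 new. Total: 4.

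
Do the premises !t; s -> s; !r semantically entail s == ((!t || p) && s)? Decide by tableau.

Yes

Initial set: {!t; (s -> s); !r; !(s == ((!t || p) && s))}.
(s -> s): β-rule — branch into !s  //  s.
  branch 1 (add !s):
    !(s == ((!t || p) && s)): β-rule — branch into s, !((!t || p) && s)  //  !s, ((!t || p) && s).
      branch 1.1 (add s, !((!t || p) && s)):
        × closes — contains both s and !s.
      branch 1.2 (add !s, ((!t || p) && s)):
        ((!t || p) && s): α-rule — add (!t || p), s.
        × closes — contains both s and !s.
  branch 2 (add s):
    !(s == ((!t || p) && s)): β-rule — branch into s, !((!t || p) && s)  //  !s, ((!t || p) && s).
      branch 2.1 (add s, !((!t || p) && s)):
        !((!t || p) && s): β-rule — branch into !(!t || p)  //  !s.
          branch 2.1.1 (add !(!t || p)):
            !(!t || p): α-rule — add !!t, !p.
            × closes — contains both t and !t.
          branch 2.1.2 (add !s):
            × closes — contains both s and !s.
      branch 2.2 (add !s, ((!t || p) && s)):
        × closes — contains both s and !s.
All 5 branches close.
Every branch closed, so the premises entail the conclusion.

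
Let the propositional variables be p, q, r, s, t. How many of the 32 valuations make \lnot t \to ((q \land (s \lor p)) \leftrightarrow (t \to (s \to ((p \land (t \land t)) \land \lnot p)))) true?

22

Initial set: {(\lnot t \to ((q \land (s \lor p)) \leftrightarrow (t \to (s \to ((p \land (t \land t)) \land \lnot p)))))}.
(\lnot t \to ((q \land (s \lor p)) \leftrightarrow (t \to (s \to ((p \land (t \land t)) \land \lnot p))))): β-rule — branch into \lnot \lnot t  //  ((q \land (s \lor p)) \leftrightarrow (t \to (s \to ((p \land (t \land t)) \land \lnot p)))).
  branch 1 (add \lnot \lnot t):
    ○ open, literals {t=true}.
  branch 2 (add ((q \land (s \lor p)) \leftrightarrow (t \to (s \to ((p \land (t \land t)) \land \lnot p))))):
    ((q \land (s \lor p)) \leftrightarrow (t \to (s \to ((p \land (t \land t)) \land \lnot p)))): β-rule — branch into (q \land (s \lor p)), (t \to (s \to ((p \land (t \land t)) \land \lnot p)))  //  \lnot (q \land (s \lor p)), \lnot (t \to (s \to ((p \land (t \land t)) \land \lnot p))).
      branch 2.1 (add (q \land (s \lor p)), (t \to (s \to ((p \land (t \land t)) \land \lnot p)))):
        (q \land (s \lor p)): α-rule — add q, (s \lor p).
        (t \to (s \to ((p \land (t \land t)) \land \lnot p))): β-rule — branch into \lnot t  //  (s \to ((p \land (t \land t)) \land \lnot p)).
          branch 2.1.1 (add \lnot t):
            (s \lor p): β-rule — branch into s  //  p.
              branch 2.1.1.1 (add s):
                ○ open, literals {q=true, s=true, t=false}.
              branch 2.1.1.2 (add p):
                ○ open, literals {p=true, q=true, t=false}.
          branch 2.1.2 (add (s \to ((p \land (t \land t)) \land \lnot p))):
            (s \lor p): β-rule — branch into s  //  p.
              branch 2.1.2.1 (add s):
                (s \to ((p \land (t \land t)) \land \lnot p)): β-rule — branch into \lnot s  //  ((p \land (t \land t)) \land \lnot p).
                  branch 2.1.2.1.1 (add \lnot s):
                    × closes — contains both s and \lnot s.
                  branch 2.1.2.1.2 (add ((p \land (t \land t)) \land \lnot p)):
                    ((p \land (t \land t)) \land \lnot p): α-rule — add (p \land (t \land t)), \lnot p.
                    (p \land (t \land t)): α-rule — add p, (t \land t).
                    × closes — contains both p and \lnot p.
              branch 2.1.2.2 (add p):
                (s \to ((p \land (t \land t)) \land \lnot p)): β-rule — branch into \lnot s  //  ((p \land (t \land t)) \land \lnot p).
                  branch 2.1.2.2.1 (add \lnot s):
                    ○ open, literals {p=true, q=true, s=false}.
                  branch 2.1.2.2.2 (add ((p \land (t \land t)) \land \lnot p)):
                    ((p \land (t \land t)) \land \lnot p): α-rule — add (p \land (t \land t)), \lnot p.
                    × closes — contains both p and \lnot p.
      branch 2.2 (add \lnot (q \land (s \lor p)), \lnot (t \to (s \to ((p \land (t \land t)) \land \lnot p)))):
        \lnot (t \to (s \to ((p \land (t \land t)) \land \lnot p))): α-rule — add t, \lnot (s \to ((p \land (t \land t)) \land \lnot p)).
        \lnot (s \to ((p \land (t \land t)) \land \lnot p)): α-rule — add s, \lnot ((p \land (t \land t)) \land \lnot p).
        \lnot (q \land (s \lor p)): β-rule — branch into \lnot q  //  \lnot (s \lor p).
          branch 2.2.1 (add \lnot q):
            \lnot ((p \land (t \land t)) \land \lnot p): β-rule — branch into \lnot (p \land (t \land t))  //  \lnot \lnot p.
              branch 2.2.1.1 (add \lnot (p \land (t \land t))):
                \lnot (p \land (t \land t)): β-rule — branch into \lnot p  //  \lnot (t \land t).
                  branch 2.2.1.1.1 (add \lnot p):
                    ○ open, literals {p=false, q=false, s=true, t=true}.
                  branch 2.2.1.1.2 (add \lnot (t \land t)):
                    \lnot (t \land t): β-rule — branch into \lnot t  //  \lnot t.
                      branch 2.2.1.1.2.1 (add \lnot t):
                        × closes — contains both t and \lnot t.
                      branch 2.2.1.1.2.2 (add \lnot t):
                        × closes — contains both t and \lnot t.
              branch 2.2.1.2 (add \lnot \lnot p):
                ○ open, literals {p=true, q=false, s=true, t=true}.
          branch 2.2.2 (add \lnot (s \lor p)):
            \lnot (s \lor p): α-rule — add \lnot s, \lnot p.
            × closes — contains both s and \lnot s.
6 branches closed, 6 open.
Each open branch fixes some atoms; the unmentioned ones are free. Counting distinct full assignments: branch {t=true} (p, q, r, s) contributes 16 new; branch {q=true, s=true, t=false} (p, r) contributes 4 new; branch {p=true, q=true, t=false} (r, s) contributes 2 new; branch {p=true, q=true, s=false} (r, t) contributes 0 new; branch {p=false, q=false, s=true, t=true} (r) contributes 0 new; branch {p=true, q=false, s=true, t=true} (r) contributes 0 new. Total: 22.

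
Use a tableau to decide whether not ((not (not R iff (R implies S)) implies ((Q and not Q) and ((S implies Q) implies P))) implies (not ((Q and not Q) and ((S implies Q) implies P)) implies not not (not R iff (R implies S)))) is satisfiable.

Unsatisfiable

Initial set: {not ((not (not R iff (R implies S)) implies ((Q and not Q) and ((S implies Q) implies P))) implies (not ((Q and not Q) and ((S implies Q) implies P)) implies not not (not R iff (R implies S))))}.
not ((not (not R iff (R implies S)) implies ((Q and not Q) and ((S implies Q) implies P))) implies (not ((Q and not Q) and ((S implies Q) implies P)) implies not not (not R iff (R implies S)))): α-rule — add (not (not R iff (R implies S)) implies ((Q and not Q) and ((S implies Q) implies P))), not (not ((Q and not Q) and ((S implies Q) implies P)) implies not not (not R iff (R implies S))).
not (not ((Q and not Q) and ((S implies Q) implies P)) implies not not (not R iff (R implies S))): α-rule — add not ((Q and not Q) and ((S implies Q) implies P)), not not not (not R iff (R implies S)).
not not not (not R iff (R implies S)): drop double negation, giving not (not R iff (R implies S)).
(not (not R iff (R implies S)) implies ((Q and not Q) and ((S implies Q) implies P))): β-rule — branch into not not (not R iff (R implies S))  //  ((Q and not Q) and ((S implies Q) implies P)).
  branch 1 (add not not (not R iff (R implies S))):
    not ((Q and not Q) and ((S implies Q) implies P)): β-rule — branch into not (Q and not Q)  //  not ((S implies Q) implies P).
      branch 1.1 (add not (Q and not Q)):
        not (not R iff (R implies S)): β-rule — branch into not R, not (R implies S)  //  not not R, (R implies S).
          branch 1.1.1 (add not R, not (R implies S)):
            not (R implies S): α-rule — add R, not S.
            × closes — contains both R and not R.
          branch 1.1.2 (add not not R, (R implies S)):
            not not (not R iff (R implies S)): β-rule — branch into not R, (R implies S)  //  not not R, not (R implies S).
              branch 1.1.2.1 (add not R, (R implies S)):
                × closes — contains both R and not R.
              branch 1.1.2.2 (add not not R, not (R implies S)):
                not (R implies S): α-rule — add R, not S.
                not (Q and not Q): β-rule — branch into not Q  //  not not Q.
                  branch 1.1.2.2.1 (add not Q):
                    (R implies S): β-rule — branch into not R  //  S.
                      branch 1.1.2.2.1.1 (add not R):
                        × closes — contains both R and not R.
                      branch 1.1.2.2.1.2 (add S):
                        × closes — contains both S and not S.
                  branch 1.1.2.2.2 (add not not Q):
                    (R implies S): β-rule — branch into not R  //  S.
                      branch 1.1.2.2.2.1 (add not R):
                        × closes — contains both R and not R.
                      branch 1.1.2.2.2.2 (add S):
                        × closes — contains both S and not S.
      branch 1.2 (add not ((S implies Q) implies P)):
        not ((S implies Q) implies P): α-rule — add (S implies Q), not P.
        not (not R iff (R implies S)): β-rule — branch into not R, not (R implies S)  //  not not R, (R implies S).
          branch 1.2.1 (add not R, not (R implies S)):
            not (R implies S): α-rule — add R, not S.
            × closes — contains both R and not R.
          branch 1.2.2 (add not not R, (R implies S)):
            not not (not R iff (R implies S)): β-rule — branch into not R, (R implies S)  //  not not R, not (R implies S).
              branch 1.2.2.1 (add not R, (R implies S)):
                × closes — contains both R and not R.
              branch 1.2.2.2 (add not not R, not (R implies S)):
                not (R implies S): α-rule — add R, not S.
                (S implies Q): β-rule — branch into not S  //  Q.
                  branch 1.2.2.2.1 (add not S):
                    (R implies S): β-rule — branch into not R  //  S.
                      branch 1.2.2.2.1.1 (add not R):
                        × closes — contains both R and not R.
                      branch 1.2.2.2.1.2 (add S):
                        × closes — contains both S and not S.
                  branch 1.2.2.2.2 (add Q):
                    (R implies S): β-rule — branch into not R  //  S.
                      branch 1.2.2.2.2.1 (add not R):
                        × closes — contains both R and not R.
                      branch 1.2.2.2.2.2 (add S):
                        × closes — contains both S and not S.
  branch 2 (add ((Q and not Q) and ((S implies Q) implies P))):
    ((Q and not Q) and ((S implies Q) implies P)): α-rule — add (Q and not Q), ((S implies Q) implies P).
    (Q and not Q): α-rule — add Q, not Q.
    × closes — contains both Q and not Q.
All 13 branches close.
Every branch closed; the formula is unsatisfiable.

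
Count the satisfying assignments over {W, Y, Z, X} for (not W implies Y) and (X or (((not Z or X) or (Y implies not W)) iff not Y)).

9

Initial set: {((not W implies Y) and (X or (((not Z or X) or (Y implies not W)) iff not Y)))}.
((not W implies Y) and (X or (((not Z or X) or (Y implies not W)) iff not Y))): α-rule — add (not W implies Y), (X or (((not Z or X) or (Y implies not W)) iff not Y)).
(not W implies Y): β-rule — branch into not not W  //  Y.
  branch 1 (add not not W):
    (X or (((not Z or X) or (Y implies not W)) iff not Y)): β-rule — branch into X  //  (((not Z or X) or (Y implies not W)) iff not Y).
      branch 1.1 (add X):
        ○ open, literals {W=true, X=true}.
      branch 1.2 (add (((not Z or X) or (Y implies not W)) iff not Y)):
        (((not Z or X) or (Y implies not W)) iff not Y): β-rule — branch into ((not Z or X) or (Y implies not W)), not Y  //  not ((not Z or X) or (Y implies not W)), not not Y.
          branch 1.2.1 (add ((not Z or X) or (Y implies not W)), not Y):
            ((not Z or X) or (Y implies not W)): β-rule — branch into (not Z or X)  //  (Y implies not W).
              branch 1.2.1.1 (add (not Z or X)):
                (not Z or X): β-rule — branch into not Z  //  X.
                  branch 1.2.1.1.1 (add not Z):
                    ○ open, literals {W=true, Y=false, Z=false}.
                  branch 1.2.1.1.2 (add X):
                    ○ open, literals {W=true, X=true, Y=false}.
              branch 1.2.1.2 (add (Y implies not W)):
                (Y implies not W): β-rule — branch into not Y  //  not W.
                  branch 1.2.1.2.1 (add not Y):
                    ○ open, literals {W=true, Y=false}.
                  branch 1.2.1.2.2 (add not W):
                    × closes — contains both W and not W.
          branch 1.2.2 (add not ((not Z or X) or (Y implies not W)), not not Y):
            not ((not Z or X) or (Y implies not W)): α-rule — add not (not Z or X), not (Y implies not W).
            not (not Z or X): α-rule — add not not Z, not X.
            not (Y implies not W): α-rule — add Y, not not W.
            ○ open, literals {W=true, X=false, Y=true, Z=true}.
  branch 2 (add Y):
    (X or (((not Z or X) or (Y implies not W)) iff not Y)): β-rule — branch into X  //  (((not Z or X) or (Y implies not W)) iff not Y).
      branch 2.1 (add X):
        ○ open, literals {X=true, Y=true}.
      branch 2.2 (add (((not Z or X) or (Y implies not W)) iff not Y)):
        (((not Z or X) or (Y implies not W)) iff not Y): β-rule — branch into ((not Z or X) or (Y implies not W)), not Y  //  not ((not Z or X) or (Y implies not W)), not not Y.
          branch 2.2.1 (add ((not Z or X) or (Y implies not W)), not Y):
            × closes — contains both Y and not Y.
          branch 2.2.2 (add not ((not Z or X) or (Y implies not W)), not not Y):
            not ((not Z or X) or (Y implies not W)): α-rule — add not (not Z or X), not (Y implies not W).
            not (not Z or X): α-rule — add not not Z, not X.
            not (Y implies not W): α-rule — add Y, not not W.
            ○ open, literals {W=true, X=false, Y=true, Z=true}.
2 branches closed, 7 open.
Each open branch fixes some atoms; the unmentioned ones are free. Counting distinct full assignments: branch {W=true, X=true} (Y, Z) contributes 4 new; branch {W=true, Y=false, Z=false} (X) contributes 1 new; branch {W=true, X=true, Y=false} (Z) contributes 0 new; branch {W=true, Y=false} (Z, X) contributes 1 new; branch {W=true, X=false, Y=true, Z=true} (none free) contributes 1 new; branch {X=true, Y=true} (W, Z) contributes 2 new; branch {W=true, X=false, Y=true, Z=true} (none free) contributes 0 new. Total: 9.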